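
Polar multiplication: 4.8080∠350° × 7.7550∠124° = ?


r = 4.8080 * 7.7550 = 37.2860
theta = 350° + 124° = 474° = 114° (mod 360)

37.2860 cis(114°)


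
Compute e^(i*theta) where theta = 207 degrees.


cos(207°) = -0.8910
sin(207°) = -0.4540

e^(i*207°) = -0.8910 - 0.4540i


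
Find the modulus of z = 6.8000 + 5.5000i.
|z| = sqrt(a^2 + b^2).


|z| = sqrt(6.8^2 + 5.5^2) = sqrt(46.24 + 30.25) = sqrt(76.49) = 8.7459

|z| = 8.7459


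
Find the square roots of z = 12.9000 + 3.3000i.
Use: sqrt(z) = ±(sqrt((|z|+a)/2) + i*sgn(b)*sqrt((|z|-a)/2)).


|z| = sqrt(166.41+10.89) = 13.3154
sqrt((|z|+a)/2) = sqrt((13.3154+12.9)/2) = sqrt(13.1077) = 3.6205
sqrt((|z|-a)/2) = sqrt((13.3154-12.9)/2) = sqrt(0.2077) = 0.4557

±(3.6205 + 0.4557i) i.e. 3.6205 + 0.4557i and -3.6205 - 0.4557i


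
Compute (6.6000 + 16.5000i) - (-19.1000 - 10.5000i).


Real: 6.6 + 19.1 = 25.7
Imag: 16.5 + 10.5 = 27

25.7000 + 27.0000i


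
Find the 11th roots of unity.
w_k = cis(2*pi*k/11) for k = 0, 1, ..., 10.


The 11th roots of unity are cis(360k/11°) for k=0..10
Angle step = 360/11 = 32.7273°
Primitive root: cis(32.7273°)
Primitive root = 0.8413 + 0.5406i

11 roots at angles: 0°, 32.7273°, 65.4545°, 98.1818°, 130.9091°, 163.6364°, 196.3636°, 229.0909°, 261.8182°, 294.5455°, 327.2727°


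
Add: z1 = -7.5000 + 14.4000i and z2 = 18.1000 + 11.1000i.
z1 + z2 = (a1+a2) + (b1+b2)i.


Real: -7.5 + 18.1 = 10.6
Imag: 14.4 + 11.1 = 25.5

10.6000 + 25.5000i


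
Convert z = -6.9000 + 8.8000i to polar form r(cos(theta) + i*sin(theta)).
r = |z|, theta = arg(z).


r = sqrt(47.61+77.44) = sqrt(125.05) = 11.1826
theta = atan2(8.8, -6.9) = 128.0997 degrees

r = 11.1826, theta = 128.0997 degrees


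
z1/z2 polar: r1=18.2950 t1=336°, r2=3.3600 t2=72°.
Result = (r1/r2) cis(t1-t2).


r = 18.2950 / 3.3600 = 5.4449
theta = 336° - 72° = 264° = 264° (mod 360)

5.4449 cis(264°)


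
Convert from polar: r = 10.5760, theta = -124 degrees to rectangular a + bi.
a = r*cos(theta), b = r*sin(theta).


a = 10.5760*cos(-124°) = 10.5760*(-0.55919) = -5.9140
b = 10.5760*sin(-124°) = 10.5760*(-0.82904) = -8.7679

-5.9140 - 8.7679i


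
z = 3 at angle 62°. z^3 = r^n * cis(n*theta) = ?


r^3 = 3^3 = 27
n*theta = 3*62° = 186° = 186° (mod 360)
a = 27*cos(186°) = -26.8521
b = 27*sin(186°) = -2.8223

27 cis(186°) = -26.8521 - 2.8223i


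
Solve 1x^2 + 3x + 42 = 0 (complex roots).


disc = 3^2 - 4*1*42 = 9 - 168 = -159
sqrt(|disc|) = sqrt(159) = 12.6095
Real part = -3/(2*1) = -1.5000
Imag part = 12.6095/(2*1) = 6.3048

-1.5000 ± 6.3048i


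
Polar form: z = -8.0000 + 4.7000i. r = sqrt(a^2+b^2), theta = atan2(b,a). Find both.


r = sqrt(64+22.09) = sqrt(86.09) = 9.2785
theta = atan2(4.7, -8) = 149.5658 degrees

r = 9.2785, theta = 149.5658 degrees


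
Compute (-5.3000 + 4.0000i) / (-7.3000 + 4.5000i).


Conjugate of z2 = -7.3000 - 4.5000i
Numerator: (-5.3000 + 4.0000i)(-7.3000 - 4.5000i) = 56.6900 - 5.3500i
Denominator: (-7.3)^2 + 4.5^2 = 73.54
Result = (56.6900 - 5.3500i)/73.54

0.7709 - 0.0727i


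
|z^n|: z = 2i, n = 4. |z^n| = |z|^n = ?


|z| = sqrt(0+4) = sqrt(4) = 2
|z^4| = |z|^4 = 2^4 = 16

|z^4| = 16


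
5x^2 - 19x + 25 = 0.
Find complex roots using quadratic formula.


disc = (-19)^2 - 4*5*25 = 361 - 500 = -139
sqrt(|disc|) = sqrt(139) = 11.7898
Real part = 19/(2*5) = 1.9000
Imag part = 11.7898/(2*5) = 1.1790

1.9000 ± 1.1790i


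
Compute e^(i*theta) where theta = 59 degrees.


cos(59°) = 0.5150
sin(59°) = 0.8572

e^(i*59°) = 0.5150 + 0.8572i


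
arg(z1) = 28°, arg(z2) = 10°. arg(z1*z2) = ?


arg(z1*z2) = 28° + 10° = 38°
Normalized to (-180°, 180°]: 38°

38°


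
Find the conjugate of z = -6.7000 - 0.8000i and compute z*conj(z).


z_bar = -6.7000 + 0.8000i
z*z_bar = (-6.7)^2 + (-0.8)^2 = 44.89 + 0.64 = 45.53

z_bar = -6.7000 + 0.8000i, z*z_bar = 45.53


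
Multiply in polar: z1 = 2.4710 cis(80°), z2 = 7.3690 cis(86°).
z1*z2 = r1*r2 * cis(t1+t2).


r = 2.4710 * 7.3690 = 18.2088
theta = 80° + 86° = 166° = 166° (mod 360)

18.2088 cis(166°)


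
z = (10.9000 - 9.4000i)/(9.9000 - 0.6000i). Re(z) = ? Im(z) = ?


Multiply by conjugate: (10.9000 - 9.4000i)(9.9000 + 0.6000i) / (9.9^2 + (-0.6)^2)
Numerator real = 10.9*9.9 - (9.4)*(-0.6) = 113.55
Numerator imag = -9.4*9.9 - 10.9*(-0.6) = -86.52
Denominator = 98.37
Re(z) = 113.55/98.37 = 1.1543
Im(z) = -86.52/98.37 = -0.8795

Re(z) = 1.1543, Im(z) = -0.8795


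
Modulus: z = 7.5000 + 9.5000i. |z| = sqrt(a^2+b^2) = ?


|z| = sqrt(7.5^2 + 9.5^2) = sqrt(56.25 + 90.25) = sqrt(146.5) = 12.1037

|z| = 12.1037


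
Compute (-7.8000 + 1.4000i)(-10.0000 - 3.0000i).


Real = -7.8*(-10) - 1.4*(-3) = 78 - (-4.2) = 82.2
Imag = -7.8*(-3) - (10)*1.4 = 23.4 - (14) = 9.4

82.2000 + 9.4000i


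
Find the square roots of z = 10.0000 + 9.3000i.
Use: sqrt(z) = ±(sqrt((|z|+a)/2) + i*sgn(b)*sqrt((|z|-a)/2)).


|z| = sqrt(100+86.49) = 13.6561
sqrt((|z|+a)/2) = sqrt((13.6561+10)/2) = sqrt(11.8281) = 3.4392
sqrt((|z|-a)/2) = sqrt((13.6561-10)/2) = sqrt(1.8281) = 1.3521

±(3.4392 + 1.3521i) i.e. 3.4392 + 1.3521i and -3.4392 - 1.3521i


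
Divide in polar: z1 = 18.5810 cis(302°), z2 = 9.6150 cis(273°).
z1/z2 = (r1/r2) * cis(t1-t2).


r = 18.5810 / 9.6150 = 1.9325
theta = 302° - 273° = 29° = 29° (mod 360)

1.9325 cis(29°)


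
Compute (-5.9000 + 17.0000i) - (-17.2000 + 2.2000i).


Real: -5.9 + 17.2 = 11.3
Imag: 17 - 2.2 = 14.8

11.3000 + 14.8000i


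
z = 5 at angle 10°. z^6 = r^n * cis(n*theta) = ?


r^6 = 5^6 = 15625
n*theta = 6*10° = 60° = 60° (mod 360)
a = 15625*cos(60°) = 7812.5000
b = 15625*sin(60°) = 13531.6469

15625 cis(60°) = 7812.5000 + 13531.6469i


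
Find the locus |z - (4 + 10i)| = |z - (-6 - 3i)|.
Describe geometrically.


Equal distances means the locus is the perpendicular bisector of z1 and z2.
Midpoint = ((4+(-6))/2, (10+(-3))/2) = (-1.0000, 3.5000)

Perpendicular bisector through (-1.0000, 3.5000)


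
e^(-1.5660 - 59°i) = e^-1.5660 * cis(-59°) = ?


e^-1.5660 = 0.20888
cos(-59°) = 0.515
sin(-59°) = -0.85717
Real = 0.20888*0.515 = 0.1076
Imag = 0.20888*(-0.85717) = -0.1790

0.1076 - 0.1790i


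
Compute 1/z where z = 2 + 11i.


|z|^2 = 4+121 = 125
1/z = (2 - 11i)/125

1/z = 0.0160 - 0.0880i


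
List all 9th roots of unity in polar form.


The 9th roots of unity are cis(360k/9°) for k=0..8
Angle step = 360/9 = 40°
Primitive root: cis(40°)
Primitive root = 0.7660 + 0.6428i

9 roots at angles: 0°, 40°, 80°, 120°, 160°, 200°, 240°, 280°, 320°


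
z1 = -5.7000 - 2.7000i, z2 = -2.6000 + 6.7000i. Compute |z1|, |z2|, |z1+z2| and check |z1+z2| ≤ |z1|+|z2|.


|z1| = sqrt((-5.7)^2 + (-2.7)^2) = sqrt(39.78) = 6.3071
|z2| = sqrt((-2.6)^2 + 6.7^2) = sqrt(51.65) = 7.1868
z1+z2 = -8.3000 + 4.0000i
|z1+z2| = sqrt(84.89) = 9.2136
|z1|+|z2| = 6.3071 + 7.1868 = 13.4939

|z1+z2| = 9.2136 ≤ |z1|+|z2| = 13.4939 (verified)


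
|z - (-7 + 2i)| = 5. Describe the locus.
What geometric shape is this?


|z - z0| = r is a circle with center z0 and radius r.
Center = (-7, 2), radius = 5

Circle with center (-7, 2) and radius 5


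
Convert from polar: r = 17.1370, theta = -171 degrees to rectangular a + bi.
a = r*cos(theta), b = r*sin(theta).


a = 17.1370*cos(-171°) = 17.1370*(-0.98769) = -16.9260
b = 17.1370*sin(-171°) = 17.1370*(-0.156434) = -2.6808

-16.9260 - 2.6808i


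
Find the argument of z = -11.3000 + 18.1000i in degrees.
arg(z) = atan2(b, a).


Re = -11.3, Im = 18.1
arg = atan2(18.1, -11.3) = 121.9769 degrees

arg(z) = 121.9769 degrees


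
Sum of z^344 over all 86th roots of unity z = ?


The roots are w_k = w^k with w = e^(2*pi*i/86), and (w^k)^344 = (w^344)^k.
So S = 1 + u + u^2 + ... + u^(85) with u = w^344.
344 = 4*86 + 0, so 344 is a multiple of 86 and u = (w^86)^4 = 1.
Every one of the 86 terms equals 1: S = 86

S = 86


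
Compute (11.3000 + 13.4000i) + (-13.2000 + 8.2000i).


Real: 11.3 - 13.2 = -1.9
Imag: 13.4 + 8.2 = 21.6

-1.9000 + 21.6000i


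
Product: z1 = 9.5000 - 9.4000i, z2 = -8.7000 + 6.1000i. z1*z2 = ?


Real = 9.5*(-8.7) - (-9.4)*6.1 = -82.65 - (-57.34) = -25.31
Imag = 9.5*6.1 - (8.7)*(-9.4) = 57.95 + 81.78 = 139.73

-25.3100 + 139.7300i


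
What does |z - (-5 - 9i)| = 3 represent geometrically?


|z - z0| = r is a circle with center z0 and radius r.
Center = (-5, -9), radius = 3

Circle with center (-5, -9) and radius 3


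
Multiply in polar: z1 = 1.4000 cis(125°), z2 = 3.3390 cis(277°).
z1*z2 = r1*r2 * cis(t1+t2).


r = 1.4000 * 3.3390 = 4.6746
theta = 125° + 277° = 402° = 42° (mod 360)

4.6746 cis(42°)


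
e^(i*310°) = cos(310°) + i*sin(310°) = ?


cos(310°) = 0.6428
sin(310°) = -0.7660

e^(i*310°) = 0.6428 - 0.7660i


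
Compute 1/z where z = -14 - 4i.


|z|^2 = 196+16 = 212
1/z = (-14 + 4i)/212

1/z = -0.0660 + 0.0189i


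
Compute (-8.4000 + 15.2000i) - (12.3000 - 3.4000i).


Real: -8.4 - 12.3 = -20.7
Imag: 15.2 + 3.4 = 18.6

-20.7000 + 18.6000i


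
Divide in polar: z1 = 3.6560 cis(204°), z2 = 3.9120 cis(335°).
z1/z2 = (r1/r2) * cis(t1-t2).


r = 3.6560 / 3.9120 = 0.9346
theta = 204° - 335° = -131° = 229° (mod 360)

0.9346 cis(229°)


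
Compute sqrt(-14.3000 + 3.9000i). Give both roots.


|z| = sqrt(204.49+15.21) = 14.8223
sqrt((|z|+a)/2) = sqrt((14.8223+(-14.3))/2) = sqrt(0.2611) = 0.5110
sqrt((|z|-a)/2) = sqrt((14.8223-(-14.3))/2) = sqrt(14.5611) = 3.8159

±(0.5110 + 3.8159i) i.e. 0.5110 + 3.8159i and -0.5110 - 3.8159i


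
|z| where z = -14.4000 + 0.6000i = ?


|z| = sqrt((-14.4)^2 + 0.6^2) = sqrt(207.36 + 0.36) = sqrt(207.72) = 14.4125

|z| = 14.4125


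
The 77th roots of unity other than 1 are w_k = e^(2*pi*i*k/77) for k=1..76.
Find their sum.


With w = e^(2*pi*i/77), all 77 of the 77th roots of unity w^0 = 1, w, ..., w^(76) sum to 0: 1 + w + ... + w^(76) = (1 - w^77)/(1 - w) = 0 since w^77 = 1, w ≠ 1.
Removing the root 1: w + w^2 + ... + w^(76) = 0 - 1 = -1

Sum = -1


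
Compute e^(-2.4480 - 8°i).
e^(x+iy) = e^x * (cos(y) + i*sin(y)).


e^-2.4480 = 0.08647
cos(-8°) = 0.9903
sin(-8°) = -0.1392
Real = 0.08647*0.9903 = 0.0856
Imag = 0.08647*(-0.1392) = -0.0120

0.0856 - 0.0120i


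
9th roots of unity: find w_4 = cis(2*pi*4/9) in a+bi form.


Angle = 360*4/9 = 160°
a = cos(160°) = -0.9397
b = sin(160°) = 0.3420

-0.9397 + 0.3420i


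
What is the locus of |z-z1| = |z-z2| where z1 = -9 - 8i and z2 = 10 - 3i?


Equal distances means the locus is the perpendicular bisector of z1 and z2.
Midpoint = ((-9+10)/2, (-8+(-3))/2) = (0.5000, -5.5000)

Perpendicular bisector through (0.5000, -5.5000)


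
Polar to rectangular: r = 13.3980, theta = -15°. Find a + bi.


a = 13.3980*cos(-15°) = 13.3980*0.96593 = 12.9415
b = 13.3980*sin(-15°) = 13.3980*(-0.25882) = -3.4677

12.9415 - 3.4677i


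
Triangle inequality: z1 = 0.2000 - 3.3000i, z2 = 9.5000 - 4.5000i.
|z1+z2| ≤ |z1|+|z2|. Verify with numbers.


|z1| = sqrt(0.2^2 + (-3.3)^2) = sqrt(10.93) = 3.3061
|z2| = sqrt(9.5^2 + (-4.5)^2) = sqrt(110.5) = 10.5119
z1+z2 = 9.7000 - 7.8000i
|z1+z2| = sqrt(154.93) = 12.4471
|z1|+|z2| = 3.3061 + 10.5119 = 13.8180

|z1+z2| = 12.4471 ≤ |z1|+|z2| = 13.8180 (verified)


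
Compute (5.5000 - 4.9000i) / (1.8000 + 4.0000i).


Conjugate of z2 = 1.8000 - 4.0000i
Numerator: (5.5000 - 4.9000i)(1.8000 - 4.0000i) = -9.7000 - 30.8200i
Denominator: 1.8^2 + 4^2 = 19.24
Result = (-9.7000 - 30.8200i)/19.24

-0.5042 - 1.6019i


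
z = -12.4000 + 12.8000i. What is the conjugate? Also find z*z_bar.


z_bar = -12.4000 - 12.8000i
z*z_bar = (-12.4)^2 + 12.8^2 = 153.76 + 163.84 = 317.6

z_bar = -12.4000 - 12.8000i, z*z_bar = 317.6


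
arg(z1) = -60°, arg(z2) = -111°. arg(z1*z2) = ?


arg(z1*z2) = -60° - 111° = -171°
Normalized to (-180°, 180°]: -171°

-171°


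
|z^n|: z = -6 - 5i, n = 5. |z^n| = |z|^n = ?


|z| = sqrt(36+25) = sqrt(61) = 7.8102
|z^5| = |z|^5 = (sqrt(61))^5 = 61^2 * sqrt(61) = 3721*sqrt(61)

|z^5| = 3721*sqrt(61) ≈ 29061.9390


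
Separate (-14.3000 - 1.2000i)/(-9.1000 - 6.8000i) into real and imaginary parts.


Multiply by conjugate: (-14.3000 - 1.2000i)(-9.1000 + 6.8000i) / ((-9.1)^2 + (-6.8)^2)
Numerator real = -14.3*(-9.1) - (1.2)*(-6.8) = 138.29
Numerator imag = -1.2*(-9.1) - (-14.3)*(-6.8) = -86.32
Denominator = 129.05
Re(z) = 138.29/129.05 = 1.0716
Im(z) = -86.32/129.05 = -0.6689

Re(z) = 1.0716, Im(z) = -0.6689


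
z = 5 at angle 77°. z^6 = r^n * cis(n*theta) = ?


r^6 = 5^6 = 15625
n*theta = 6*77° = 462° = 102° (mod 360)
a = 15625*cos(102°) = -3248.6202
b = 15625*sin(102°) = 15283.5563

15625 cis(102°) = -3248.6202 + 15283.5563i


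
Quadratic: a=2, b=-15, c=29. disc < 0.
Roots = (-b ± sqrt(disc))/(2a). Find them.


disc = (-15)^2 - 4*2*29 = 225 - 232 = -7
sqrt(|disc|) = sqrt(7) = 2.6458
Real part = 15/(2*2) = 3.7500
Imag part = 2.6458/(2*2) = 0.6614

3.7500 ± 0.6614i


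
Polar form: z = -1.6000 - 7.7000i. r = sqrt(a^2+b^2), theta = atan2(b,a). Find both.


r = sqrt(2.56+59.29) = sqrt(61.85) = 7.8645
theta = atan2(-7.7, -1.6) = -101.7386 degrees

r = 7.8645, theta = -101.7386 degrees


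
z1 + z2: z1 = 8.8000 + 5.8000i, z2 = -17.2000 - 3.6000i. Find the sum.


Real: 8.8 - 17.2 = -8.4
Imag: 5.8 - 3.6 = 2.2

-8.4000 + 2.2000i


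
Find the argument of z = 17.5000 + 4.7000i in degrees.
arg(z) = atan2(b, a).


Re = 17.5, Im = 4.7
arg = atan2(4.7, 17.5) = 15.0333 degrees

arg(z) = 15.0333 degrees


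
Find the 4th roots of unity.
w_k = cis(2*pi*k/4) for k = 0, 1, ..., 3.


The 4th roots of unity are cis(360k/4°) for k=0..3
Angle step = 360/4 = 90°
Primitive root: cis(90°)
Primitive root = 0 + 1.0000i

4 roots at angles: 0°, 90°, 180°, 270°


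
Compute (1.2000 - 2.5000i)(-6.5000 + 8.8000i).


Real = 1.2*(-6.5) - (-2.5)*8.8 = -7.8 - (-22) = 14.2
Imag = 1.2*8.8 - (6.5)*(-2.5) = 10.56 + 16.25 = 26.81

14.2000 + 26.8100i


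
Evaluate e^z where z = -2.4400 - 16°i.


e^-2.4400 = 0.0872
cos(-16°) = 0.9613
sin(-16°) = -0.2756
Real = 0.0872*0.9613 = 0.0838
Imag = 0.0872*(-0.2756) = -0.0240

0.0838 - 0.0240i


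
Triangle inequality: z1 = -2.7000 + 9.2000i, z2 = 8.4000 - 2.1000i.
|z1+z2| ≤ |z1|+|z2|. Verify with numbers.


|z1| = sqrt((-2.7)^2 + 9.2^2) = sqrt(91.93) = 9.5880
|z2| = sqrt(8.4^2 + (-2.1)^2) = sqrt(74.97) = 8.6585
z1+z2 = 5.7000 + 7.1000i
|z1+z2| = sqrt(82.9) = 9.1049
|z1|+|z2| = 9.5880 + 8.6585 = 18.2465

|z1+z2| = 9.1049 ≤ |z1|+|z2| = 18.2465 (verified)


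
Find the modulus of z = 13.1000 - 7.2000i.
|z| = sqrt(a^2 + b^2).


|z| = sqrt(13.1^2 + (-7.2)^2) = sqrt(171.61 + 51.84) = sqrt(223.45) = 14.9482

|z| = 14.9482


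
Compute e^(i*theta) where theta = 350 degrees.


cos(350°) = 0.9848
sin(350°) = -0.1736

e^(i*350°) = 0.9848 - 0.1736i


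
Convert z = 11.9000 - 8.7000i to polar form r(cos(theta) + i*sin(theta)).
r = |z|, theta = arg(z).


r = sqrt(141.61+75.69) = sqrt(217.3) = 14.7411
theta = atan2(-8.7, 11.9) = -36.1703 degrees

r = 14.7411, theta = -36.1703 degrees


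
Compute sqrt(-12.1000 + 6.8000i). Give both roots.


|z| = sqrt(146.41+46.24) = 13.8798
sqrt((|z|+a)/2) = sqrt((13.8798+(-12.1))/2) = sqrt(0.8899) = 0.9434
sqrt((|z|-a)/2) = sqrt((13.8798-(-12.1))/2) = sqrt(12.9899) = 3.6042

±(0.9434 + 3.6042i) i.e. 0.9434 + 3.6042i and -0.9434 - 3.6042i


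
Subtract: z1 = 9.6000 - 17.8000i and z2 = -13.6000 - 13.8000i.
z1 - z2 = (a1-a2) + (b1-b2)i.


Real: 9.6 + 13.6 = 23.2
Imag: -17.8 + 13.8 = -4

23.2000 - 4.0000i


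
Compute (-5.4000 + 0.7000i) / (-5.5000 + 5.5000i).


Conjugate of z2 = -5.5000 - 5.5000i
Numerator: (-5.4000 + 0.7000i)(-5.5000 - 5.5000i) = 33.5500 + 25.8500i
Denominator: (-5.5)^2 + 5.5^2 = 60.5
Result = (33.5500 + 25.8500i)/60.5

0.5545 + 0.4273i


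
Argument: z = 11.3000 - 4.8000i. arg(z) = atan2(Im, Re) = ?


Re = 11.3, Im = -4.8
arg = atan2(-4.8, 11.3) = -23.0148 degrees

arg(z) = -23.0148 degrees


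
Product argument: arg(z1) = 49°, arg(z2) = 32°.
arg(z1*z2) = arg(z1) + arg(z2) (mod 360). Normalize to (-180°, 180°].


arg(z1*z2) = 49° + 32° = 81°
Normalized to (-180°, 180°]: 81°

81°


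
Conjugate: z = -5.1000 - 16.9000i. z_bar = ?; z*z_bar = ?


z_bar = -5.1000 + 16.9000i
z*z_bar = (-5.1)^2 + (-16.9)^2 = 26.01 + 285.61 = 311.62

z_bar = -5.1000 + 16.9000i, z*z_bar = 311.62


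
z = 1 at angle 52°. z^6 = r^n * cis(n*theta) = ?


r^6 = 1^6 = 1
n*theta = 6*52° = 312° = 312° (mod 360)
a = 1*cos(312°) = 0.6691
b = 1*sin(312°) = -0.7431

1 cis(312°) = 0.6691 - 0.7431i


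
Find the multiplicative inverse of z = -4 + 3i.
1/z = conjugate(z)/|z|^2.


|z|^2 = 16+9 = 25
1/z = (-4 - 3i)/25

1/z = -0.1600 - 0.1200i


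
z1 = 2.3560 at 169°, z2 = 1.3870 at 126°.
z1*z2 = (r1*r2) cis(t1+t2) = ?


r = 2.3560 * 1.3870 = 3.2678
theta = 169° + 126° = 295° = 295° (mod 360)

3.2678 cis(295°)


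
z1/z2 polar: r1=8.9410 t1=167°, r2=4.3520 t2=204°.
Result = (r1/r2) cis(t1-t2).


r = 8.9410 / 4.3520 = 2.0545
theta = 167° - 204° = -37° = 323° (mod 360)

2.0545 cis(323°)


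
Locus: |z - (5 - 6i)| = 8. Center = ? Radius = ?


|z - z0| = r is a circle with center z0 and radius r.
Center = (5, -6), radius = 8

Circle with center (5, -6) and radius 8


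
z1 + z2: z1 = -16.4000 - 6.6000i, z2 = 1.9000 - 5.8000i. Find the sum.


Real: -16.4 + 1.9 = -14.5
Imag: -6.6 - 5.8 = -12.4

-14.5000 - 12.4000i


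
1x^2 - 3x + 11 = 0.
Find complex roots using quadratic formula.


disc = (-3)^2 - 4*1*11 = 9 - 44 = -35
sqrt(|disc|) = sqrt(35) = 5.9161
Real part = 3/(2*1) = 1.5000
Imag part = 5.9161/(2*1) = 2.9580

1.5000 ± 2.9580i


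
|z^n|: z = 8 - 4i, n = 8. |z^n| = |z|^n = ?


|z| = sqrt(64+16) = sqrt(80) = 8.9443
|z^8| = |z|^8 = (sqrt(80))^8 = 80^4 = 40960000

|z^8| = 40960000


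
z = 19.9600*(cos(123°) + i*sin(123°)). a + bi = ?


a = 19.9600*cos(123°) = 19.9600*(-0.54464) = -10.8710
b = 19.9600*sin(123°) = 19.9600*0.83867 = 16.7399

-10.8710 + 16.7399i


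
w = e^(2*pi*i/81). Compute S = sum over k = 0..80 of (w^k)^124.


The roots are w_k = w^k with w = e^(2*pi*i/81), and (w^k)^124 = (w^124)^k.
So S = 1 + u + u^2 + ... + u^(80) with u = w^124.
124 = 1*81 + 43, so 124 is not a multiple of 81: u = (w^81)^1 * w^43 = w^43 ≠ 1 (w is a primitive 81th root), while u^81 = (w^81)^124 = 1.
Geometric series: S = (1 - u^81)/(1 - u) = (1 - 1)/(1 - u) = 0

S = 0


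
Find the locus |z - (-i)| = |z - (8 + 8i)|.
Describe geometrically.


Equal distances means the locus is the perpendicular bisector of z1 and z2.
Midpoint = ((0+8)/2, (-1+8)/2) = (4.0000, 3.5000)

Perpendicular bisector through (4.0000, 3.5000)


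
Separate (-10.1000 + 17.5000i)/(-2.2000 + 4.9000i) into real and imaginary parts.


Multiply by conjugate: (-10.1000 + 17.5000i)(-2.2000 - 4.9000i) / ((-2.2)^2 + 4.9^2)
Numerator real = -10.1*(-2.2) + 17.5*4.9 = 107.97
Numerator imag = 17.5*(-2.2) - (-10.1)*4.9 = 10.99
Denominator = 28.85
Re(z) = 107.97/28.85 = 3.7425
Im(z) = 10.99/28.85 = 0.3809

Re(z) = 3.7425, Im(z) = 0.3809


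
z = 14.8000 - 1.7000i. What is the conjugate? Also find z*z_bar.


z_bar = 14.8000 + 1.7000i
z*z_bar = 14.8^2 + (-1.7)^2 = 219.04 + 2.89 = 221.93

z_bar = 14.8000 + 1.7000i, z*z_bar = 221.93


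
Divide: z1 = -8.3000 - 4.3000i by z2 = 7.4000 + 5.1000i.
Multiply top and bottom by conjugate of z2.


Conjugate of z2 = 7.4000 - 5.1000i
Numerator: (-8.3000 - 4.3000i)(7.4000 - 5.1000i) = -83.3500 + 10.5100i
Denominator: 7.4^2 + 5.1^2 = 80.77
Result = (-83.3500 + 10.5100i)/80.77

-1.0319 + 0.1301i


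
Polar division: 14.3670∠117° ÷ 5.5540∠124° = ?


r = 14.3670 / 5.5540 = 2.5868
theta = 117° - 124° = -7° = 353° (mod 360)

2.5868 cis(353°)


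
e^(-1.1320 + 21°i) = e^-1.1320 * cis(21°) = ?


e^-1.1320 = 0.3224
cos(21°) = 0.9336
sin(21°) = 0.3584
Real = 0.3224*0.9336 = 0.3010
Imag = 0.3224*0.3584 = 0.1155

0.3010 + 0.1155i


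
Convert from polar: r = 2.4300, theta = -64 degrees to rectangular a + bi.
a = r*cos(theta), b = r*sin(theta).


a = 2.4300*cos(-64°) = 2.4300*0.43837 = 1.0652
b = 2.4300*sin(-64°) = 2.4300*(-0.8988) = -2.1841

1.0652 - 2.1841i


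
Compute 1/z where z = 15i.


|z|^2 = 0+225 = 225
1/z = (0 - 15i)/225

1/z = 0 - 0.0667i


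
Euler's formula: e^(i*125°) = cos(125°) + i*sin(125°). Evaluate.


cos(125°) = -0.5736
sin(125°) = 0.8192

e^(i*125°) = -0.5736 + 0.8192i


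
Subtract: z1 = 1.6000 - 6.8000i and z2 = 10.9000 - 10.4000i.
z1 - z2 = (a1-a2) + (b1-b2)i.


Real: 1.6 - 10.9 = -9.3
Imag: -6.8 + 10.4 = 3.6

-9.3000 + 3.6000i


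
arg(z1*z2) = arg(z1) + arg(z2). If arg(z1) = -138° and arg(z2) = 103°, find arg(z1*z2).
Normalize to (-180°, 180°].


arg(z1*z2) = -138° + 103° = -35°
Normalized to (-180°, 180°]: -35°

-35°


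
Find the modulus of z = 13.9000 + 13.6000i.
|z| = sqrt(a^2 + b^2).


|z| = sqrt(13.9^2 + 13.6^2) = sqrt(193.21 + 184.96) = sqrt(378.17) = 19.4466

|z| = 19.4466


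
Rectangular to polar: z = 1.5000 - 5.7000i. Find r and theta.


r = sqrt(2.25+32.49) = sqrt(34.74) = 5.8941
theta = atan2(-5.7, 1.5) = -75.2564 degrees

r = 5.8941, theta = -75.2564 degrees


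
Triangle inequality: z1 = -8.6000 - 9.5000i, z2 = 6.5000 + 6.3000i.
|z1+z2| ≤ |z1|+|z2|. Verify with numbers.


|z1| = sqrt((-8.6)^2 + (-9.5)^2) = sqrt(164.21) = 12.8144
|z2| = sqrt(6.5^2 + 6.3^2) = sqrt(81.94) = 9.0521
z1+z2 = -2.1000 - 3.2000i
|z1+z2| = sqrt(14.65) = 3.8275
|z1|+|z2| = 12.8144 + 9.0521 = 21.8665

|z1+z2| = 3.8275 ≤ |z1|+|z2| = 21.8665 (verified)


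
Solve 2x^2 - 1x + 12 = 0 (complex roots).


disc = (-1)^2 - 4*2*12 = 1 - 96 = -95
sqrt(|disc|) = sqrt(95) = 9.7468
Real part = 1/(2*2) = 0.2500
Imag part = 9.7468/(2*2) = 2.4367

0.2500 ± 2.4367i


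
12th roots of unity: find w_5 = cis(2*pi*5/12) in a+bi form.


Angle = 360*5/12 = 150°
a = cos(150°) = -0.8660
b = sin(150°) = 0.5000

-0.8660 + 0.5000i


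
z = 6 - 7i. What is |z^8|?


|z| = sqrt(36+49) = sqrt(85) = 9.2195
|z^8| = |z|^8 = (sqrt(85))^8 = 85^4 = 52200625

|z^8| = 52200625


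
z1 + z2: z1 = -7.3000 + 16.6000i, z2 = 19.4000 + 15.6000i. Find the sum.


Real: -7.3 + 19.4 = 12.1
Imag: 16.6 + 15.6 = 32.2

12.1000 + 32.2000i


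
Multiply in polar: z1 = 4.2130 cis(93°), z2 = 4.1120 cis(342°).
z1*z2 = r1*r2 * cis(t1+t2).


r = 4.2130 * 4.1120 = 17.3239
theta = 93° + 342° = 435° = 75° (mod 360)

17.3239 cis(75°)


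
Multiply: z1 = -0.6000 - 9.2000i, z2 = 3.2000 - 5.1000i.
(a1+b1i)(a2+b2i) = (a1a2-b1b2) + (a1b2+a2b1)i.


Real = -0.6*3.2 - (-9.2)*(-5.1) = -1.92 - 46.92 = -48.84
Imag = -0.6*(-5.1) + 3.2*(-9.2) = 3.06 - (29.44) = -26.38

-48.8400 - 26.3800i


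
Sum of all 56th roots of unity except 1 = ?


With w = e^(2*pi*i/56), all 56 of the 56th roots of unity w^0 = 1, w, ..., w^(55) sum to 0: 1 + w + ... + w^(55) = (1 - w^56)/(1 - w) = 0 since w^56 = 1, w ≠ 1.
Removing the root 1: w + w^2 + ... + w^(55) = 0 - 1 = -1

Sum = -1


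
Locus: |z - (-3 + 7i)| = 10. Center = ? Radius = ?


|z - z0| = r is a circle with center z0 and radius r.
Center = (-3, 7), radius = 10

Circle with center (-3, 7) and radius 10


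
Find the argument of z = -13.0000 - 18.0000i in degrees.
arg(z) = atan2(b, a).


Re = -13, Im = -18
arg = atan2(-18, -13) = -125.8377 degrees

arg(z) = -125.8377 degrees


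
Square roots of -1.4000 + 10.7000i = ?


|z| = sqrt(1.96+114.49) = 10.7912
sqrt((|z|+a)/2) = sqrt((10.7912+(-1.4))/2) = sqrt(4.6956) = 2.1669
sqrt((|z|-a)/2) = sqrt((10.7912-(-1.4))/2) = sqrt(6.0956) = 2.4689

±(2.1669 + 2.4689i) i.e. 2.1669 + 2.4689i and -2.1669 - 2.4689i


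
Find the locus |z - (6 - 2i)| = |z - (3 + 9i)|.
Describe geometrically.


Equal distances means the locus is the perpendicular bisector of z1 and z2.
Midpoint = ((6+3)/2, (-2+9)/2) = (4.5000, 3.5000)

Perpendicular bisector through (4.5000, 3.5000)


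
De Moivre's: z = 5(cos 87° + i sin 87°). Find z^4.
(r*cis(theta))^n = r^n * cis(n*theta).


r^4 = 5^4 = 625
n*theta = 4*87° = 348° = 348° (mod 360)
a = 625*cos(348°) = 611.3423
b = 625*sin(348°) = -129.9448

625 cis(348°) = 611.3423 - 129.9448i


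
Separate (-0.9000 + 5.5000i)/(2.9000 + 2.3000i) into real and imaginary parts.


Multiply by conjugate: (-0.9000 + 5.5000i)(2.9000 - 2.3000i) / (2.9^2 + 2.3^2)
Numerator real = -0.9*2.9 + 5.5*2.3 = 10.04
Numerator imag = 5.5*2.9 - (-0.9)*2.3 = 18.02
Denominator = 13.7
Re(z) = 10.04/13.7 = 0.7328
Im(z) = 18.02/13.7 = 1.3153

Re(z) = 0.7328, Im(z) = 1.3153


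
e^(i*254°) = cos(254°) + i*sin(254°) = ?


cos(254°) = -0.2756
sin(254°) = -0.9613

e^(i*254°) = -0.2756 - 0.9613i


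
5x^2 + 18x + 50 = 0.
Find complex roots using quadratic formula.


disc = 18^2 - 4*5*50 = 324 - 1000 = -676
sqrt(|disc|) = sqrt(676) = 26.0000
Real part = -18/(2*5) = -1.8000
Imag part = 26.0000/(2*5) = 2.6000

-1.8000 ± 2.6000i


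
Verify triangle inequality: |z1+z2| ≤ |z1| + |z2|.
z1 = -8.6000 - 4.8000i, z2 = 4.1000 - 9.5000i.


|z1| = sqrt((-8.6)^2 + (-4.8)^2) = sqrt(97) = 9.8489
|z2| = sqrt(4.1^2 + (-9.5)^2) = sqrt(107.06) = 10.3470
z1+z2 = -4.5000 - 14.3000i
|z1+z2| = sqrt(224.74) = 14.9913
|z1|+|z2| = 9.8489 + 10.3470 = 20.1959

|z1+z2| = 14.9913 ≤ |z1|+|z2| = 20.1959 (verified)


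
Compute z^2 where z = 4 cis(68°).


r^2 = 4^2 = 16
n*theta = 2*68° = 136° = 136° (mod 360)
a = 16*cos(136°) = -11.5094
b = 16*sin(136°) = 11.1145

16 cis(136°) = -11.5094 + 11.1145i


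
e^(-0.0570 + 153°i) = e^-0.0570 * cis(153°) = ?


e^-0.0570 = 0.9446
cos(153°) = -0.891
sin(153°) = 0.454
Real = 0.9446*(-0.891) = -0.8416
Imag = 0.9446*0.454 = 0.4288

-0.8416 + 0.4288i


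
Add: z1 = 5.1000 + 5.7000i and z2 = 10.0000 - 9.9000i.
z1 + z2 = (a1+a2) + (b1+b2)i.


Real: 5.1 + 10 = 15.1
Imag: 5.7 - 9.9 = -4.2

15.1000 - 4.2000i


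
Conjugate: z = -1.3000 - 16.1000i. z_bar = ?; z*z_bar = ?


z_bar = -1.3000 + 16.1000i
z*z_bar = (-1.3)^2 + (-16.1)^2 = 1.69 + 259.21 = 260.9

z_bar = -1.3000 + 16.1000i, z*z_bar = 260.9


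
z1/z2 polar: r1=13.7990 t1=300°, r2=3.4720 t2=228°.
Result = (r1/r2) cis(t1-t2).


r = 13.7990 / 3.4720 = 3.9744
theta = 300° - 228° = 72° = 72° (mod 360)

3.9744 cis(72°)


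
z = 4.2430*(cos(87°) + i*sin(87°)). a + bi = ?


a = 4.2430*cos(87°) = 4.2430*0.05234 = 0.2221
b = 4.2430*sin(87°) = 4.2430*0.99863 = 4.2372

0.2221 + 4.2372i


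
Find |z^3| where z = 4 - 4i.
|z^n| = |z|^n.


|z| = sqrt(16+16) = sqrt(32) = 5.6569
|z^3| = |z|^3 = (sqrt(32))^3 = 32*sqrt(32)

|z^3| = 32*sqrt(32) ≈ 181.0193


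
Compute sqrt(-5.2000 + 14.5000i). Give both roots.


|z| = sqrt(27.04+210.25) = 15.4042
sqrt((|z|+a)/2) = sqrt((15.4042+(-5.2))/2) = sqrt(5.1021) = 2.2588
sqrt((|z|-a)/2) = sqrt((15.4042-(-5.2))/2) = sqrt(10.3021) = 3.2097

±(2.2588 + 3.2097i) i.e. 2.2588 + 3.2097i and -2.2588 - 3.2097i


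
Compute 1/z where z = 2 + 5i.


|z|^2 = 4+25 = 29
1/z = (2 - 5i)/29

1/z = 0.0690 - 0.1724i


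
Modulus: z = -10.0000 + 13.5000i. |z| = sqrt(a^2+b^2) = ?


|z| = sqrt((-10)^2 + 13.5^2) = sqrt(100 + 182.25) = sqrt(282.25) = 16.8003

|z| = 16.8003


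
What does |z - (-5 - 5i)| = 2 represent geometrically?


|z - z0| = r is a circle with center z0 and radius r.
Center = (-5, -5), radius = 2

Circle with center (-5, -5) and radius 2


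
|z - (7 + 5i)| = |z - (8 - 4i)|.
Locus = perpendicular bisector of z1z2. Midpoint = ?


Equal distances means the locus is the perpendicular bisector of z1 and z2.
Midpoint = ((7+8)/2, (5+(-4))/2) = (7.5000, 0.5000)

Perpendicular bisector through (7.5000, 0.5000)


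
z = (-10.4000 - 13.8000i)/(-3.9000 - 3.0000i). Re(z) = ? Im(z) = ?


Multiply by conjugate: (-10.4000 - 13.8000i)(-3.9000 + 3.0000i) / ((-3.9)^2 + (-3)^2)
Numerator real = -10.4*(-3.9) - (13.8)*(-3) = 81.96
Numerator imag = -13.8*(-3.9) - (-10.4)*(-3) = 22.62
Denominator = 24.21
Re(z) = 81.96/24.21 = 3.3854
Im(z) = 22.62/24.21 = 0.9343

Re(z) = 3.3854, Im(z) = 0.9343


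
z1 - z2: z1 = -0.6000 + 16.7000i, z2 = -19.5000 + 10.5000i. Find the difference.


Real: -0.6 + 19.5 = 18.9
Imag: 16.7 - 10.5 = 6.2

18.9000 + 6.2000i


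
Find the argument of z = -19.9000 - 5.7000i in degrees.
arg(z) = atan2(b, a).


Re = -19.9, Im = -5.7
arg = atan2(-5.7, -19.9) = -164.0166 degrees

arg(z) = -164.0166 degrees


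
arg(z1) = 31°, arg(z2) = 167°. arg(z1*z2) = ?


arg(z1*z2) = 31° + 167° = 198°
Normalized to (-180°, 180°]: -162°

-162°


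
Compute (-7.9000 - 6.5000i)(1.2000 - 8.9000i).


Real = -7.9*1.2 - (-6.5)*(-8.9) = -9.48 - 57.85 = -67.33
Imag = -7.9*(-8.9) + 1.2*(-6.5) = 70.31 - (7.8) = 62.51

-67.3300 + 62.5100i


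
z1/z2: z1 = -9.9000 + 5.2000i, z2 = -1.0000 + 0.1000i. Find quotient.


Conjugate of z2 = -1.0000 - 0.1000i
Numerator: (-9.9000 + 5.2000i)(-1.0000 - 0.1000i) = 10.4200 - 4.2100i
Denominator: (-1)^2 + 0.1^2 = 1.01
Result = (10.4200 - 4.2100i)/1.01

10.3168 - 4.1683i


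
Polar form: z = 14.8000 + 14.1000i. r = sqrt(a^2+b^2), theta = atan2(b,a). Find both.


r = sqrt(219.04+198.81) = sqrt(417.85) = 20.4414
theta = atan2(14.1, 14.8) = 43.6125 degrees

r = 20.4414, theta = 43.6125 degrees


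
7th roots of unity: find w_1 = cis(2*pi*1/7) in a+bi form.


Angle = 360*1/7 = 51.4286°
a = cos(51.4286°) = 0.6235
b = sin(51.4286°) = 0.7818

0.6235 + 0.7818i


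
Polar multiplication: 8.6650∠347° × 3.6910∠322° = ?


r = 8.6650 * 3.6910 = 31.9825
theta = 347° + 322° = 669° = 309° (mod 360)

31.9825 cis(309°)


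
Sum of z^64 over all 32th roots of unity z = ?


The roots are w_k = w^k with w = e^(2*pi*i/32), and (w^k)^64 = (w^64)^k.
So S = 1 + u + u^2 + ... + u^(31) with u = w^64.
64 = 2*32 + 0, so 64 is a multiple of 32 and u = (w^32)^2 = 1.
Every one of the 32 terms equals 1: S = 32

S = 32


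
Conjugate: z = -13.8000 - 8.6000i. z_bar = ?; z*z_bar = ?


z_bar = -13.8000 + 8.6000i
z*z_bar = (-13.8)^2 + (-8.6)^2 = 190.44 + 73.96 = 264.4

z_bar = -13.8000 + 8.6000i, z*z_bar = 264.4


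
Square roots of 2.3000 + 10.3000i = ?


|z| = sqrt(5.29+106.09) = 10.5537
sqrt((|z|+a)/2) = sqrt((10.5537+2.3)/2) = sqrt(6.4268) = 2.5351
sqrt((|z|-a)/2) = sqrt((10.5537-2.3)/2) = sqrt(4.1268) = 2.0315

±(2.5351 + 2.0315i) i.e. 2.5351 + 2.0315i and -2.5351 - 2.0315i


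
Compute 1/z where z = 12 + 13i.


|z|^2 = 144+169 = 313
1/z = (12 - 13i)/313

1/z = 0.0383 - 0.0415i


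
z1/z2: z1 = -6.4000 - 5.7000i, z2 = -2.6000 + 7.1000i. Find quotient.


Conjugate of z2 = -2.6000 - 7.1000i
Numerator: (-6.4000 - 5.7000i)(-2.6000 - 7.1000i) = -23.8300 + 60.2600i
Denominator: (-2.6)^2 + 7.1^2 = 57.17
Result = (-23.8300 + 60.2600i)/57.17

-0.4168 + 1.0540i


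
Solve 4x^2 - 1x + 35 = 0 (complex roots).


disc = (-1)^2 - 4*4*35 = 1 - 560 = -559
sqrt(|disc|) = sqrt(559) = 23.6432
Real part = 1/(2*4) = 0.1250
Imag part = 23.6432/(2*4) = 2.9554

0.1250 ± 2.9554i


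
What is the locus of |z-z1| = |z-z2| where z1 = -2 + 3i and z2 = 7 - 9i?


Equal distances means the locus is the perpendicular bisector of z1 and z2.
Midpoint = ((-2+7)/2, (3+(-9))/2) = (2.5000, -3.0000)

Perpendicular bisector through (2.5000, -3.0000)


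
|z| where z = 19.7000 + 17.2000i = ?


|z| = sqrt(19.7^2 + 17.2^2) = sqrt(388.09 + 295.84) = sqrt(683.93) = 26.1521

|z| = 26.1521


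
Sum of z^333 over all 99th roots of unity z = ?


The roots are w_k = w^k with w = e^(2*pi*i/99), and (w^k)^333 = (w^333)^k.
So S = 1 + u + u^2 + ... + u^(98) with u = w^333.
333 = 3*99 + 36, so 333 is not a multiple of 99: u = (w^99)^3 * w^36 = w^36 ≠ 1 (w is a primitive 99th root), while u^99 = (w^99)^333 = 1.
Geometric series: S = (1 - u^99)/(1 - u) = (1 - 1)/(1 - u) = 0

S = 0


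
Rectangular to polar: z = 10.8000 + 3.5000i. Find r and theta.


r = sqrt(116.64+12.25) = sqrt(128.89) = 11.3530
theta = atan2(3.5, 10.8) = 17.9562 degrees

r = 11.3530, theta = 17.9562 degrees


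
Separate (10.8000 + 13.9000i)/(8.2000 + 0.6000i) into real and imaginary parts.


Multiply by conjugate: (10.8000 + 13.9000i)(8.2000 - 0.6000i) / (8.2^2 + 0.6^2)
Numerator real = 10.8*8.2 + 13.9*0.6 = 96.9
Numerator imag = 13.9*8.2 - 10.8*0.6 = 107.5
Denominator = 67.6
Re(z) = 96.9/67.6 = 1.4334
Im(z) = 107.5/67.6 = 1.5902

Re(z) = 1.4334, Im(z) = 1.5902


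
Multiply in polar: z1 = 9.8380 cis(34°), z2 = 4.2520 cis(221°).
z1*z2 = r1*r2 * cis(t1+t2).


r = 9.8380 * 4.2520 = 41.8312
theta = 34° + 221° = 255° = 255° (mod 360)

41.8312 cis(255°)


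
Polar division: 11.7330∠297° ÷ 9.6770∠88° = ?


r = 11.7330 / 9.6770 = 1.2125
theta = 297° - 88° = 209° = 209° (mod 360)

1.2125 cis(209°)


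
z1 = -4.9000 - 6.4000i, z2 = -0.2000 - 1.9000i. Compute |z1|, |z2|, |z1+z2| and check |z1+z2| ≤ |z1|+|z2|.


|z1| = sqrt((-4.9)^2 + (-6.4)^2) = sqrt(64.97) = 8.0604
|z2| = sqrt((-0.2)^2 + (-1.9)^2) = sqrt(3.65) = 1.9105
z1+z2 = -5.1000 - 8.3000i
|z1+z2| = sqrt(94.9) = 9.7417
|z1|+|z2| = 8.0604 + 1.9105 = 9.9709

|z1+z2| = 9.7417 ≤ |z1|+|z2| = 9.9709 (verified)


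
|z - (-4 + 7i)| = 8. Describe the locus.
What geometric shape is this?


|z - z0| = r is a circle with center z0 and radius r.
Center = (-4, 7), radius = 8

Circle with center (-4, 7) and radius 8


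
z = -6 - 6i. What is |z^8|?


|z| = sqrt(36+36) = sqrt(72) = 8.4853
|z^8| = |z|^8 = (sqrt(72))^8 = 72^4 = 26873856

|z^8| = 26873856


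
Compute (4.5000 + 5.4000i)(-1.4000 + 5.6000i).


Real = 4.5*(-1.4) - 5.4*5.6 = -6.3 - 30.24 = -36.54
Imag = 4.5*5.6 - (1.4)*5.4 = 25.2 - (7.56) = 17.64

-36.5400 + 17.6400i


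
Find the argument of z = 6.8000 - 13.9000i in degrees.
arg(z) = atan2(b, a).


Re = 6.8, Im = -13.9
arg = atan2(-13.9, 6.8) = -63.9317 degrees

arg(z) = -63.9317 degrees


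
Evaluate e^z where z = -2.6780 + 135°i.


e^-2.6780 = 0.0687
cos(135°) = -0.7071
sin(135°) = 0.7071
Real = 0.0687*(-0.7071) = -0.0486
Imag = 0.0687*0.7071 = 0.0486

-0.0486 + 0.0486i


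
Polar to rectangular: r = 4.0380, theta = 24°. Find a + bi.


a = 4.0380*cos(24°) = 4.0380*0.91355 = 3.6889
b = 4.0380*sin(24°) = 4.0380*0.40674 = 1.6424

3.6889 + 1.6424i


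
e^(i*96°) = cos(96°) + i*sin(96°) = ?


cos(96°) = -0.1045
sin(96°) = 0.9945

e^(i*96°) = -0.1045 + 0.9945i


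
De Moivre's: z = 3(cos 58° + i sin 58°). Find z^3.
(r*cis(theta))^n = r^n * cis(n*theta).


r^3 = 3^3 = 27
n*theta = 3*58° = 174° = 174° (mod 360)
a = 27*cos(174°) = -26.8521
b = 27*sin(174°) = 2.8223

27 cis(174°) = -26.8521 + 2.8223i


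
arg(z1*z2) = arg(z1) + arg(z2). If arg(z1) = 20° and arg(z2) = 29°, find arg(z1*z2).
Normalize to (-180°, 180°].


arg(z1*z2) = 20° + 29° = 49°
Normalized to (-180°, 180°]: 49°

49°


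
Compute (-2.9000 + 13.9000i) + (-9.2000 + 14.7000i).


Real: -2.9 - 9.2 = -12.1
Imag: 13.9 + 14.7 = 28.6

-12.1000 + 28.6000i


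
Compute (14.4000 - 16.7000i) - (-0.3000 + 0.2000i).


Real: 14.4 + 0.3 = 14.7
Imag: -16.7 - 0.2 = -16.9

14.7000 - 16.9000i


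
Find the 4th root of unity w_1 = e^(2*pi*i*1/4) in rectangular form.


Angle = 360*1/4 = 90°
a = cos(90°) = 0
b = sin(90°) = 1.0000

0 + 1.0000i


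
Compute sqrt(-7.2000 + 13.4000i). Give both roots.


|z| = sqrt(51.84+179.56) = 15.2118
sqrt((|z|+a)/2) = sqrt((15.2118+(-7.2))/2) = sqrt(4.0059) = 2.0015
sqrt((|z|-a)/2) = sqrt((15.2118-(-7.2))/2) = sqrt(11.2059) = 3.3475

±(2.0015 + 3.3475i) i.e. 2.0015 + 3.3475i and -2.0015 - 3.3475i


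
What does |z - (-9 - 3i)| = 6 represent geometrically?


|z - z0| = r is a circle with center z0 and radius r.
Center = (-9, -3), radius = 6

Circle with center (-9, -3) and radius 6


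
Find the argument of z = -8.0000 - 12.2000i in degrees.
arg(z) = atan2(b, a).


Re = -8, Im = -12.2
arg = atan2(-12.2, -8) = -123.2544 degrees

arg(z) = -123.2544 degrees


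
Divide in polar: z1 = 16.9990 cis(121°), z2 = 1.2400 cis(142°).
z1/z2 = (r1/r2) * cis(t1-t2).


r = 16.9990 / 1.2400 = 13.7089
theta = 121° - 142° = -21° = 339° (mod 360)

13.7089 cis(339°)


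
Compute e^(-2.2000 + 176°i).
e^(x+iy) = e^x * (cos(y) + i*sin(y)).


e^-2.2000 = 0.1108
cos(176°) = -0.9976
sin(176°) = 0.0698
Real = 0.1108*(-0.9976) = -0.1105
Imag = 0.1108*0.0698 = 0.0077

-0.1105 + 0.0077i


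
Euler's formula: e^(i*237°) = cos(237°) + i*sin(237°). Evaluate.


cos(237°) = -0.5446
sin(237°) = -0.8387

e^(i*237°) = -0.5446 - 0.8387i


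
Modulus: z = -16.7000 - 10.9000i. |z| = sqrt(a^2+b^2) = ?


|z| = sqrt((-16.7)^2 + (-10.9)^2) = sqrt(278.89 + 118.81) = sqrt(397.7) = 19.9424

|z| = 19.9424


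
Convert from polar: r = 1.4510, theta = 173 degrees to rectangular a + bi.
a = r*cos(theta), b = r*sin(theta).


a = 1.4510*cos(173°) = 1.4510*(-0.99255) = -1.4402
b = 1.4510*sin(173°) = 1.4510*0.12187 = 0.1768

-1.4402 + 0.1768i


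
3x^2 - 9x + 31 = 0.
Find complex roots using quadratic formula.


disc = (-9)^2 - 4*3*31 = 81 - 372 = -291
sqrt(|disc|) = sqrt(291) = 17.0587
Real part = 9/(2*3) = 1.5000
Imag part = 17.0587/(2*3) = 2.8431

1.5000 ± 2.8431i


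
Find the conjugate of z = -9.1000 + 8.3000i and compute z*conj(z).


z_bar = -9.1000 - 8.3000i
z*z_bar = (-9.1)^2 + 8.3^2 = 82.81 + 68.89 = 151.7

z_bar = -9.1000 - 8.3000i, z*z_bar = 151.7


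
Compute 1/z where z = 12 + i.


|z|^2 = 144+1 = 145
1/z = (12 - 1i)/145

1/z = 0.0828 - 0.0069i


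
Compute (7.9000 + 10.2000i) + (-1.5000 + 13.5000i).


Real: 7.9 - 1.5 = 6.4
Imag: 10.2 + 13.5 = 23.7

6.4000 + 23.7000i


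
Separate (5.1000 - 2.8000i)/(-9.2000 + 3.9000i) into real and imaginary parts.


Multiply by conjugate: (5.1000 - 2.8000i)(-9.2000 - 3.9000i) / ((-9.2)^2 + 3.9^2)
Numerator real = 5.1*(-9.2) - (2.8)*3.9 = -57.84
Numerator imag = -2.8*(-9.2) - 5.1*3.9 = 5.87
Denominator = 99.85
Re(z) = -57.84/99.85 = -0.5793
Im(z) = 5.87/99.85 = 0.0588

Re(z) = -0.5793, Im(z) = 0.0588


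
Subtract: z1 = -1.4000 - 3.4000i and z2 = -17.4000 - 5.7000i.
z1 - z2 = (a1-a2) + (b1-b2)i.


Real: -1.4 + 17.4 = 16
Imag: -3.4 + 5.7 = 2.3

16.0000 + 2.3000i


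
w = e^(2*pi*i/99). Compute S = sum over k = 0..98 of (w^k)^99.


The roots are w_k = w^k with w = e^(2*pi*i/99), and (w^k)^99 = (w^99)^k.
So S = 1 + u + u^2 + ... + u^(98) with u = w^99.
99 = 1*99 + 0, so 99 is a multiple of 99 and u = (w^99)^1 = 1.
Every one of the 99 terms equals 1: S = 99

S = 99


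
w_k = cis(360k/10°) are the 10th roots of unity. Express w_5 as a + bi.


Angle = 360*5/10 = 180°
a = cos(180°) = -1.0000
b = sin(180°) = 0

-1.0000 + 0i


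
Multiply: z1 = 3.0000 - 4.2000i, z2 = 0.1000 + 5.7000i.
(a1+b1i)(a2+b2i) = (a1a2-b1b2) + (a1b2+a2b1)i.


Real = 3*0.1 - (-4.2)*5.7 = 0.3 - (-23.94) = 24.24
Imag = 3*5.7 + 0.1*(-4.2) = 17.1 - (0.42) = 16.68

24.2400 + 16.6800i


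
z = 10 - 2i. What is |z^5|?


|z| = sqrt(100+4) = sqrt(104) = 10.1980
|z^5| = |z|^5 = (sqrt(104))^5 = 104^2 * sqrt(104) = 10816*sqrt(104)

|z^5| = 10816*sqrt(104) ≈ 110301.9901


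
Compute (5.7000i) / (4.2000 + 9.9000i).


Conjugate of z2 = 4.2000 - 9.9000i
Numerator: (5.7000i)(4.2000 - 9.9000i) = 56.4300 + 23.9400i
Denominator: 4.2^2 + 9.9^2 = 115.65
Result = (56.4300 + 23.9400i)/115.65

0.4879 + 0.2070i


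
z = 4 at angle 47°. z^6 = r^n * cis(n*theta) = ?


r^6 = 4^6 = 4096
n*theta = 6*47° = 282° = 282° (mod 360)
a = 4096*cos(282°) = 851.6063
b = 4096*sin(282°) = -4006.4926

4096 cis(282°) = 851.6063 - 4006.4926i


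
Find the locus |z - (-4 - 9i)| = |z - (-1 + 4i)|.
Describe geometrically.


Equal distances means the locus is the perpendicular bisector of z1 and z2.
Midpoint = ((-4+(-1))/2, (-9+4)/2) = (-2.5000, -2.5000)

Perpendicular bisector through (-2.5000, -2.5000)
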